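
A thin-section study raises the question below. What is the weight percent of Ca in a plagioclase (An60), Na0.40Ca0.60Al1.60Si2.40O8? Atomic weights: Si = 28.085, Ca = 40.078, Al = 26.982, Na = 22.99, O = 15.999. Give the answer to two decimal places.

Formula mass = 0.40×22.99 + 0.60×40.078 + 1.60×26.982 + 2.40×28.085 + 8×15.999 = 271.810 g/mol, of which 24.047 g is Ca.
So Ca makes up 24.047/271.810 = 0.0885 of the mass, i.e. 8.85%.

8.85 weight percent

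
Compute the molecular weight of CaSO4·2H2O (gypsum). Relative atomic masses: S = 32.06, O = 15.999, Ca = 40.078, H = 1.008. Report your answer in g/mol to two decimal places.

The formula mass is the sum 1·40.078 + 1·32.06 + 6·15.999 + 4·1.008.

172.16 g/mol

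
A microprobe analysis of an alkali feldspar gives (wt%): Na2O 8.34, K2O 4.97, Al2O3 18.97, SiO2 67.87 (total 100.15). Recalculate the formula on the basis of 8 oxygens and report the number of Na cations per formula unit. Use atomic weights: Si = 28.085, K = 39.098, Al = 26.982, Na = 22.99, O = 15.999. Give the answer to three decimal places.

0.717 Na apfu

Na2O: 8.34/61.979 = 0.13456 mol → 0.26912 mol Na, 0.13456 mol O.
K2O: 4.97/94.195 = 0.05276 mol → 0.10552 mol K, 0.05276 mol O.
Al2O3: 18.97/101.961 = 0.18605 mol → 0.37210 mol Al, 0.55815 mol O.
SiO2: 67.87/60.083 = 1.12960 mol → 1.12960 mol Si, 2.25920 mol O.
Total oxygen = 3.00467 mol. Normalization factor = 8/3.00467 = 2.66252.
Na per 8 O = 0.26912 × 2.66252 = 0.717.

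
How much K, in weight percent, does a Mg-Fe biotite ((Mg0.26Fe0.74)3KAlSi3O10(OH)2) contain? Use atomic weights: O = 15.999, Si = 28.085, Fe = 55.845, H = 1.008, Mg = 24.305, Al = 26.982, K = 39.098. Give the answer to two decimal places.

M((Mg0.26Fe0.74)3KAlSi3O10(OH)2) = 487.273 g/mol.
K contributes 1 × 39.098 = 39.098 g per mole.
39.098/487.273 = 0.0802 → 8.02%.

8.02 weight percent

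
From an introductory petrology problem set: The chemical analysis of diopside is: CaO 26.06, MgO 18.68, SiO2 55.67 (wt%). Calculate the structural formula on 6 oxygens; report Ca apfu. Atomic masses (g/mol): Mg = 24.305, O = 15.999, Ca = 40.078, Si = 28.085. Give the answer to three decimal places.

CaO: 26.06/56.077 = 0.46472 mol → 0.46472 mol Ca, 0.46472 mol O.
MgO: 18.68/40.304 = 0.46348 mol → 0.46348 mol Mg, 0.46348 mol O.
SiO2: 55.67/60.083 = 0.92655 mol → 0.92655 mol Si, 1.85310 mol O.
Total oxygen = 2.78130 mol. Normalization factor = 6/2.78130 = 2.15726.
Ca per 6 O = 0.46472 × 2.15726 = 1.003.

1.003 Ca apfu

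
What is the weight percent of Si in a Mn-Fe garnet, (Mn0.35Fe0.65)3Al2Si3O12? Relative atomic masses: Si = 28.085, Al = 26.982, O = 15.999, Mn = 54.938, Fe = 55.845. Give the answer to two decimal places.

16.96 mass %

Molar mass of (Mn0.35Fe0.65)3Al2Si3O12: 1.05·54.938 + 1.95·55.845 + 2·26.982 + 3·28.085 + 12·15.999 = 496.790 g/mol.
Mass of Si per formula unit: 3 × 28.085 = 84.255 g.
Weight fraction Si = 84.255 / 496.790 = 0.1696.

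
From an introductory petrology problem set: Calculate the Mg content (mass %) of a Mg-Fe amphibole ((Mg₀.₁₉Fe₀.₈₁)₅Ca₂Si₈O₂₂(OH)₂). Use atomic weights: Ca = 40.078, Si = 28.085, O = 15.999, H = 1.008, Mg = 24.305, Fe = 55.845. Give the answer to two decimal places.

Formula mass = 0.95*24.305 + 4.05*55.845 + 2*40.078 + 8*28.085 + 24*15.999 + 2*1.008 = 940.090 g/mol, of which 23.090 g is Mg.
So Mg makes up 23.090/940.090 = 0.0246 of the mass, i.e. 2.46%.

2.46 mass %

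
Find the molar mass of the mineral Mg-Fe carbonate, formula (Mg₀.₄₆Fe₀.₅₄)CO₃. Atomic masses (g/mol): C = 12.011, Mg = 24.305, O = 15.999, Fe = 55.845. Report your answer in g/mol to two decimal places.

101.34 g/mol

Mg: 0.46 × 24.305 = 11.1803
Fe: 0.54 × 55.845 = 30.1563
C: 1 × 12.011 = 12.0110
O: 3 × 15.999 = 47.9970
Summing the contributions gives the formula mass.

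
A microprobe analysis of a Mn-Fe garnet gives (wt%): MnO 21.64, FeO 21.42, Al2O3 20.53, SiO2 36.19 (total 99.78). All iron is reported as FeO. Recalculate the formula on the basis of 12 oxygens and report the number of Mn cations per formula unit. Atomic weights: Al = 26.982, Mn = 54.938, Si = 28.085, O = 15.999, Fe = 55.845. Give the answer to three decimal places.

MnO: 21.64/70.937 = 0.30506 mol → 0.30506 mol Mn, 0.30506 mol O.
FeO: 21.42/71.844 = 0.29815 mol → 0.29815 mol Fe, 0.29815 mol O.
Al2O3: 20.53/101.961 = 0.20135 mol → 0.40270 mol Al, 0.60405 mol O.
SiO2: 36.19/60.083 = 0.60233 mol → 0.60233 mol Si, 1.20466 mol O.
Total oxygen = 2.41192 mol. Normalization factor = 12/2.41192 = 4.97529.
Mn per 12 O = 0.30506 × 4.97529 = 1.518.

1.518 Mn apfu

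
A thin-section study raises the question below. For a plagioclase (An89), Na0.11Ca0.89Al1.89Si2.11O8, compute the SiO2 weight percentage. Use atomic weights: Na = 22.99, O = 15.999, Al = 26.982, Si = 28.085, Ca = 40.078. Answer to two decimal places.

45.86 wt%

Molar mass of Na0.11Ca0.89Al1.89Si2.11O8 = 0.11×22.99 + 0.89×40.078 + 1.89×26.982 + 2.11×28.085 + 8×15.999 = 276.446 g/mol.
Each formula unit contains 2.11 Si, equivalent to 2.11/1 = 2.1100 mol SiO2.
M(SiO2) = 1×28.085 + 2×15.999 = 60.083 g/mol.
Mass of SiO2 per formula unit = 2.1100 × 60.083 = 126.775 g.
SiO2 wt% = 126.775 / 276.446 × 100 = 45.86%.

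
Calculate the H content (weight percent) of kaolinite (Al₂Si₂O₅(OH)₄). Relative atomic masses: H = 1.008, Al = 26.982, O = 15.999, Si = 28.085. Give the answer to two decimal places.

1.56 weight percent

Formula mass = 2·26.982 + 2·28.085 + 9·15.999 + 4·1.008 = 258.157 g/mol, of which 4.032 g is H.
So H makes up 4.032/258.157 = 0.0156 of the mass, i.e. 1.56%.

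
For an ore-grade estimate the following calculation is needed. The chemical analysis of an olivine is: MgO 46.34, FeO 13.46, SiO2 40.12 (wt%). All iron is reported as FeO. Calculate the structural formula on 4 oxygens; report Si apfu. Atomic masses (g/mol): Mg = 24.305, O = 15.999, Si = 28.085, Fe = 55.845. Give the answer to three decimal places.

0.999 Si apfu

46.34 wt% MgO ÷ 40.304 g/mol = 1.14976 mol, giving 1.14976 Mg and 1.14976 O.
13.46 wt% FeO ÷ 71.844 g/mol = 0.18735 mol, giving 0.18735 Fe and 0.18735 O.
40.12 wt% SiO2 ÷ 60.083 g/mol = 0.66774 mol, giving 0.66774 Si and 1.33548 O.
Oxygen sums to 2.67259; scaling by 4/2.67259 = 1.49668 puts the formula on 4 O.
Si: 0.66774 × 1.49668 = 0.999 atoms per formula unit.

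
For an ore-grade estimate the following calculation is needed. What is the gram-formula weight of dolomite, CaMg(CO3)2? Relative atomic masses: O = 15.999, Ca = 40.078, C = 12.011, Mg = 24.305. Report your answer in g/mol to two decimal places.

184.40 g/mol

The formula mass is the sum 1(40.078) + 1(24.305) + 2(12.011) + 6(15.999).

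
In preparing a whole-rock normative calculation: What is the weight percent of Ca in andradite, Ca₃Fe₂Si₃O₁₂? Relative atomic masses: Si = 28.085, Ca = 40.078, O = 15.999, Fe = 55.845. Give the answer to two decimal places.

Molar mass of Ca₃Fe₂Si₃O₁₂: 3*40.078 + 2*55.845 + 3*28.085 + 12*15.999 = 508.167 g/mol.
Mass of Ca per formula unit: 3 × 40.078 = 120.234 g.
Weight fraction Ca = 120.234 / 508.167 = 0.2366.

23.66 weight percent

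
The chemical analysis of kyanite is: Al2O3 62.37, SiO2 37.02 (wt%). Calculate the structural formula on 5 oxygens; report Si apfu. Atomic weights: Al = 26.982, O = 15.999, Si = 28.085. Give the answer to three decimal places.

62.37 wt% Al2O3 ÷ 101.961 g/mol = 0.61170 mol, giving 1.22340 Al and 1.83510 O.
37.02 wt% SiO2 ÷ 60.083 g/mol = 0.61615 mol, giving 0.61615 Si and 1.23230 O.
Oxygen sums to 3.06740; scaling by 5/3.06740 = 1.63004 puts the formula on 5 O.
Si: 0.61615 × 1.63004 = 1.004 atoms per formula unit.

1.004 Si apfu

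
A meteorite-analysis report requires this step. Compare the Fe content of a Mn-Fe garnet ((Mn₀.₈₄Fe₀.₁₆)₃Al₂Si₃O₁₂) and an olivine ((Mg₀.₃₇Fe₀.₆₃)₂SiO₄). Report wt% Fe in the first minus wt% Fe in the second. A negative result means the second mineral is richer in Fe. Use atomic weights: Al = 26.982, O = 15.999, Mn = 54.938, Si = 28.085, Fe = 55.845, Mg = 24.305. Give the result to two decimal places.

-33.59 percentage points

First mineral: 26.806 g Fe in 495.456 g formula = 5.41 wt% Fe.
Second mineral: 70.365 g Fe in 180.431 g formula = 39.00 wt% Fe.
5.41% − 39.00% gives a difference of -33.59 percentage points.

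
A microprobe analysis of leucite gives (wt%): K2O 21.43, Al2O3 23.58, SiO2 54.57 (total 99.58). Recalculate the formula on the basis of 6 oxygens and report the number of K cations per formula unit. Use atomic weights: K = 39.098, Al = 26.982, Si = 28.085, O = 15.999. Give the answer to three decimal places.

0.997 K apfu

K2O (M=94.195): mol = 0.22751; K = 0.45502, O = 0.22751.
Al2O3 (M=101.961): mol = 0.23126; Al = 0.46252, O = 0.69378.
SiO2 (M=60.083): mol = 0.90824; Si = 0.90824, O = 1.81648.
ΣO = 2.73777; factor = 6/ΣO = 2.19156.
K apfu = 0.45502 × 2.19156 = 0.997.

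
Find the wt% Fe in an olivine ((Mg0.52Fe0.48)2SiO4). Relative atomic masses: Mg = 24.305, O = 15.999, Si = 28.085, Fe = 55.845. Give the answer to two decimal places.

M((Mg0.52Fe0.48)2SiO4) = 170.969 g/mol.
Fe contributes 0.96 × 55.845 = 53.611 g per mole.
53.611/170.969 = 0.3136 → 31.36%.

31.36 mass %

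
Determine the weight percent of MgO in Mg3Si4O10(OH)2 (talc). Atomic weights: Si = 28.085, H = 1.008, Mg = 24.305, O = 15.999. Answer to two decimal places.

31.88 wt%

Formula mass = 379.259 g/mol.
3 Mg → 3.0000 mol MgO per formula unit; M(MgO) = 40.304, so MgO mass = 120.912 g.
120.912/379.259 × 100 = 31.88 wt%.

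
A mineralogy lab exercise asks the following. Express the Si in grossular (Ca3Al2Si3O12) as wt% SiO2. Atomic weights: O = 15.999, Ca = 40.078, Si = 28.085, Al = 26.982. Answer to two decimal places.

40.02 wt%

Molar mass of Ca3Al2Si3O12 = 3*40.078 + 2*26.982 + 3*28.085 + 12*15.999 = 450.441 g/mol.
Each formula unit contains 3 Si, equivalent to 3/1 = 3.0000 mol SiO2.
M(SiO2) = 1×28.085 + 2×15.999 = 60.083 g/mol.
Mass of SiO2 per formula unit = 3.0000 × 60.083 = 180.249 g.
SiO2 wt% = 180.249 / 450.441 × 100 = 40.02%.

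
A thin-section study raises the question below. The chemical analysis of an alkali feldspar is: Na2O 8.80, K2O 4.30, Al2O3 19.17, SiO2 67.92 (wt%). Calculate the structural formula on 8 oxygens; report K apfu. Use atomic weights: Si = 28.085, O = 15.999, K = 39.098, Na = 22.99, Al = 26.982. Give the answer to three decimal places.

0.242 K apfu

Na2O: 8.80/61.979 = 0.14198 mol → 0.28396 mol Na, 0.14198 mol O.
K2O: 4.30/94.195 = 0.04565 mol → 0.09130 mol K, 0.04565 mol O.
Al2O3: 19.17/101.961 = 0.18801 mol → 0.37602 mol Al, 0.56403 mol O.
SiO2: 67.92/60.083 = 1.13044 mol → 1.13044 mol Si, 2.26088 mol O.
Total oxygen = 3.01254 mol. Normalization factor = 8/3.01254 = 2.65557.
K per 8 O = 0.09130 × 2.65557 = 0.242.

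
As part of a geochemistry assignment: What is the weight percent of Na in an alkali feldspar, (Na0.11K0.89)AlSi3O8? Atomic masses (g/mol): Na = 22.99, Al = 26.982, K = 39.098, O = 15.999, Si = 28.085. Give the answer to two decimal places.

M((Na0.11K0.89)AlSi3O8) = 276.555 g/mol.
Na contributes 0.11 × 22.99 = 2.529 g per mole.
2.529/276.555 = 0.0091 → 0.91%.

0.91 weight percent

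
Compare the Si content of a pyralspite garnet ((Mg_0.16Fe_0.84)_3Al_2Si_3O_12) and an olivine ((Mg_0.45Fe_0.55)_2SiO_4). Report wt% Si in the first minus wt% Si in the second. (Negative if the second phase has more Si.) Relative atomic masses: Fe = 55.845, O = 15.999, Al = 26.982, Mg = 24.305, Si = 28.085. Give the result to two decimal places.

1.45 percentage points

Si in (Mg_0.16Fe_0.84)_3Al_2Si_3O_12: molar mass 482.603 g/mol; 3×28.085 = 84.255 g → 17.46 wt%.
Si in (Mg_0.45Fe_0.55)_2SiO_4: molar mass 175.385 g/mol; 1×28.085 = 28.085 g → 16.01 wt%.
Difference = 17.46 − 16.01 = 1.45 percentage points.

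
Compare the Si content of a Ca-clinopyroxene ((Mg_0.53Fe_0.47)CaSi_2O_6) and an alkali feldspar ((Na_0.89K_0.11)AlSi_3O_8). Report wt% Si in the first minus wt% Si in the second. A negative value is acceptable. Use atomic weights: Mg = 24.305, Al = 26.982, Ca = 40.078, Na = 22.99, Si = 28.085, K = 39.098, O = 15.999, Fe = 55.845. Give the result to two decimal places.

-7.64 percentage points

First mineral: 56.170 g Si in 231.371 g formula = 24.28 wt% Si.
Second mineral: 84.255 g Si in 263.991 g formula = 31.92 wt% Si.
24.28% − 31.92% gives a difference of -7.64 percentage points.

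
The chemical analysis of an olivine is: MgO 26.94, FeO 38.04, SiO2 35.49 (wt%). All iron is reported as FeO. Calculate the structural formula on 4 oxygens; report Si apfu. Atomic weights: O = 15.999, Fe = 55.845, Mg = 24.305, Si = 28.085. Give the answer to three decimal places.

26.94 wt% MgO ÷ 40.304 g/mol = 0.66842 mol, giving 0.66842 Mg and 0.66842 O.
38.04 wt% FeO ÷ 71.844 g/mol = 0.52948 mol, giving 0.52948 Fe and 0.52948 O.
35.49 wt% SiO2 ÷ 60.083 g/mol = 0.59068 mol, giving 0.59068 Si and 1.18136 O.
Oxygen sums to 2.37926; scaling by 4/2.37926 = 1.68119 puts the formula on 4 O.
Si: 0.59068 × 1.68119 = 0.993 atoms per formula unit.

0.993 Si apfu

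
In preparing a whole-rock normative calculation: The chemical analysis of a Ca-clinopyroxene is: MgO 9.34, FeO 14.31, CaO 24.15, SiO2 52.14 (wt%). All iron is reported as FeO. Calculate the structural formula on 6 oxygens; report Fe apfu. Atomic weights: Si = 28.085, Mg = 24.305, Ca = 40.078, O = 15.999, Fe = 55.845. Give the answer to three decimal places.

0.460 Fe apfu

MgO (M=40.304): mol = 0.23174; Mg = 0.23174, O = 0.23174.
FeO (M=71.844): mol = 0.19918; Fe = 0.19918, O = 0.19918.
CaO (M=56.077): mol = 0.43066; Ca = 0.43066, O = 0.43066.
SiO2 (M=60.083): mol = 0.86780; Si = 0.86780, O = 1.73560.
ΣO = 2.59718; factor = 6/ΣO = 2.31020.
Fe apfu = 0.19918 × 2.31020 = 0.460.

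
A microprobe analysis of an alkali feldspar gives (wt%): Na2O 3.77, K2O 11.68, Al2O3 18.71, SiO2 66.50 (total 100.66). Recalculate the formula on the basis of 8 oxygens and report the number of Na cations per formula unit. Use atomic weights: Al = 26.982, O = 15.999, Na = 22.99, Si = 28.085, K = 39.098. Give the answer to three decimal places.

Na2O: 3.77/61.979 = 0.06083 mol → 0.12166 mol Na, 0.06083 mol O.
K2O: 11.68/94.195 = 0.12400 mol → 0.24800 mol K, 0.12400 mol O.
Al2O3: 18.71/101.961 = 0.18350 mol → 0.36700 mol Al, 0.55050 mol O.
SiO2: 66.50/60.083 = 1.10680 mol → 1.10680 mol Si, 2.21360 mol O.
Total oxygen = 2.94893 mol. Normalization factor = 8/2.94893 = 2.71285.
Na per 8 O = 0.12166 × 2.71285 = 0.330.

0.330 Na apfu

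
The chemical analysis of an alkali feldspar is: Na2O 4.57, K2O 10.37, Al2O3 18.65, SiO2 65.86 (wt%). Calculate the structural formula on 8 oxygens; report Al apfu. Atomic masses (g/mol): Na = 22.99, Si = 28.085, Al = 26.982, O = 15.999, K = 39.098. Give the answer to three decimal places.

4.57 wt% Na2O ÷ 61.979 g/mol = 0.07373 mol, giving 0.14746 Na and 0.07373 O.
10.37 wt% K2O ÷ 94.195 g/mol = 0.11009 mol, giving 0.22018 K and 0.11009 O.
18.65 wt% Al2O3 ÷ 101.961 g/mol = 0.18291 mol, giving 0.36582 Al and 0.54873 O.
65.86 wt% SiO2 ÷ 60.083 g/mol = 1.09615 mol, giving 1.09615 Si and 2.19230 O.
Oxygen sums to 2.92485; scaling by 8/2.92485 = 2.73518 puts the formula on 8 O.
Al: 0.36582 × 2.73518 = 1.001 atoms per formula unit.

1.001 Al apfu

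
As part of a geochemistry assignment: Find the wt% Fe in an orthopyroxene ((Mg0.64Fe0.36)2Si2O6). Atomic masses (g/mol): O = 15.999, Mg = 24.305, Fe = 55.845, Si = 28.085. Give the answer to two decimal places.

17.99 weight percent

Formula mass = 1.28*24.305 + 0.72*55.845 + 2*28.085 + 6*15.999 = 223.483 g/mol, of which 40.208 g is Fe.
So Fe makes up 40.208/223.483 = 0.1799 of the mass, i.e. 17.99%.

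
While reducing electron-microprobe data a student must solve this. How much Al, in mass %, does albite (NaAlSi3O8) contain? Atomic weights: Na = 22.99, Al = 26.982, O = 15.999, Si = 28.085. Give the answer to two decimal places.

M(NaAlSi3O8) = 262.219 g/mol.
Al contributes 1 × 26.982 = 26.982 g per mole.
26.982/262.219 = 0.1029 → 10.29%.

10.29 mass %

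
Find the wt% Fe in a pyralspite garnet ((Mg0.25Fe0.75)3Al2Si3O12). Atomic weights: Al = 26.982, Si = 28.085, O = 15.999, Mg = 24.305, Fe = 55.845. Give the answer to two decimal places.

Molar mass of (Mg0.25Fe0.75)3Al2Si3O12: 0.75*24.305 + 2.25*55.845 + 2*26.982 + 3*28.085 + 12*15.999 = 474.087 g/mol.
Mass of Fe per formula unit: 2.25 × 55.845 = 125.651 g.
Weight fraction Fe = 125.651 / 474.087 = 0.2650.

26.50 wt%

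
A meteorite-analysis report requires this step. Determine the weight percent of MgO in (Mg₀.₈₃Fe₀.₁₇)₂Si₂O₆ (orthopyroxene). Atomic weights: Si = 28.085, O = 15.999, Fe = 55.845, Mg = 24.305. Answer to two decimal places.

31.63 wt%

M((Mg₀.₈₃Fe₀.₁₇)₂Si₂O₆) = 211.498 g/mol; M(MgO) = 40.304 g/mol.
Moles MgO per formula unit = 1.66 Mg ÷ 1 = 1.6600.
MgO fraction = (1.6600 × 40.304) / 211.498 = 66.905/211.498 = 0.3163.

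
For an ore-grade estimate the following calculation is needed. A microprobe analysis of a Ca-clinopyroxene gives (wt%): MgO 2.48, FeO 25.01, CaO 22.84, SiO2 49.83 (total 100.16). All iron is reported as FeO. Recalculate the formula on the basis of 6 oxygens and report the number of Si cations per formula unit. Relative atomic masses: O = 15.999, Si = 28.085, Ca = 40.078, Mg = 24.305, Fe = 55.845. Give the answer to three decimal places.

2.010 Si apfu

2.48 wt% MgO ÷ 40.304 g/mol = 0.06153 mol, giving 0.06153 Mg and 0.06153 O.
25.01 wt% FeO ÷ 71.844 g/mol = 0.34812 mol, giving 0.34812 Fe and 0.34812 O.
22.84 wt% CaO ÷ 56.077 g/mol = 0.40730 mol, giving 0.40730 Ca and 0.40730 O.
49.83 wt% SiO2 ÷ 60.083 g/mol = 0.82935 mol, giving 0.82935 Si and 1.65870 O.
Oxygen sums to 2.47565; scaling by 6/2.47565 = 2.42361 puts the formula on 6 O.
Si: 0.82935 × 2.42361 = 2.010 atoms per formula unit.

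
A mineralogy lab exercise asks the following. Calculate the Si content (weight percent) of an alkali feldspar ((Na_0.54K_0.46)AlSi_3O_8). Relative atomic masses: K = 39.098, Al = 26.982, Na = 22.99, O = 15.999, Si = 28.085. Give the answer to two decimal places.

31.25 weight percent

Formula mass = 0.54·22.99 + 0.46·39.098 + 1·26.982 + 3·28.085 + 8·15.999 = 269.629 g/mol, of which 84.255 g is Si.
So Si makes up 84.255/269.629 = 0.3125 of the mass, i.e. 31.25%.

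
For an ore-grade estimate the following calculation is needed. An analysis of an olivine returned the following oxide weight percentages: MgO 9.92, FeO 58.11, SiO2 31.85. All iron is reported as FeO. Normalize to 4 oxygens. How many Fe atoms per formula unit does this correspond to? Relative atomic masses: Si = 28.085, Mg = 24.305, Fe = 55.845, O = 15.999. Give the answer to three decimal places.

1.530 Fe apfu

MgO: 9.92/40.304 = 0.24613 mol → 0.24613 mol Mg, 0.24613 mol O.
FeO: 58.11/71.844 = 0.80884 mol → 0.80884 mol Fe, 0.80884 mol O.
SiO2: 31.85/60.083 = 0.53010 mol → 0.53010 mol Si, 1.06020 mol O.
Total oxygen = 2.11517 mol. Normalization factor = 4/2.11517 = 1.89110.
Fe per 4 O = 0.80884 × 1.89110 = 1.530.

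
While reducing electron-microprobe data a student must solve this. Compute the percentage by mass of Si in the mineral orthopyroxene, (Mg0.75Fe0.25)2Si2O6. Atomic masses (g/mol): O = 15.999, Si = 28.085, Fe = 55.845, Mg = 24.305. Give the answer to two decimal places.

25.94 wt%

Formula mass = 1.50*24.305 + 0.50*55.845 + 2*28.085 + 6*15.999 = 216.544 g/mol, of which 56.170 g is Si.
So Si makes up 56.170/216.544 = 0.2594 of the mass, i.e. 25.94%.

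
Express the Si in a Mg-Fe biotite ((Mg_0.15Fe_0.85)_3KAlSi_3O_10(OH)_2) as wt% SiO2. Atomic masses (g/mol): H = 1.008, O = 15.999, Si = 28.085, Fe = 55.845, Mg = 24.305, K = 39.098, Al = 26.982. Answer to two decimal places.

Molar mass of (Mg_0.15Fe_0.85)_3KAlSi_3O_10(OH)_2 = 0.45×24.305 + 2.55×55.845 + 1×39.098 + 1×26.982 + 3×28.085 + 12×15.999 + 2×1.008 = 497.681 g/mol.
Each formula unit contains 3 Si, equivalent to 3/1 = 3.0000 mol SiO2.
M(SiO2) = 1×28.085 + 2×15.999 = 60.083 g/mol.
Mass of SiO2 per formula unit = 3.0000 × 60.083 = 180.249 g.
SiO2 wt% = 180.249 / 497.681 × 100 = 36.22%.

36.22 wt%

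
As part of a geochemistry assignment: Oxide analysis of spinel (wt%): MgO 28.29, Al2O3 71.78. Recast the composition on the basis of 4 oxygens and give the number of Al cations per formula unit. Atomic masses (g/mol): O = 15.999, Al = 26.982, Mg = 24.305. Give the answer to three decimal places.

28.29 wt% MgO ÷ 40.304 g/mol = 0.70192 mol, giving 0.70192 Mg and 0.70192 O.
71.78 wt% Al2O3 ÷ 101.961 g/mol = 0.70399 mol, giving 1.40798 Al and 2.11197 O.
Oxygen sums to 2.81389; scaling by 4/2.81389 = 1.42152 puts the formula on 4 O.
Al: 1.40798 × 1.42152 = 2.001 atoms per formula unit.

2.001 Al apfu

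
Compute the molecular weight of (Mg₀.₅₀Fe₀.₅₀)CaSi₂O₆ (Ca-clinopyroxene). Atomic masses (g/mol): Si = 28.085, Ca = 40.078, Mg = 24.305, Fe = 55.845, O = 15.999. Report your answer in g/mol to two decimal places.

232.32 g/mol

The formula mass is the sum 0.50×24.305 + 0.50×55.845 + 1×40.078 + 2×28.085 + 6×15.999.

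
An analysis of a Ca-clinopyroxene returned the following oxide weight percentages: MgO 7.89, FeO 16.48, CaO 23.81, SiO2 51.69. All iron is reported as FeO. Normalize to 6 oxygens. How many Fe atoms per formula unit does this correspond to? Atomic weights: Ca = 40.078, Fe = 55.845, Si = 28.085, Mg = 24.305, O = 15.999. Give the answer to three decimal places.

0.535 Fe apfu

MgO: 7.89/40.304 = 0.19576 mol → 0.19576 mol Mg, 0.19576 mol O.
FeO: 16.48/71.844 = 0.22939 mol → 0.22939 mol Fe, 0.22939 mol O.
CaO: 23.81/56.077 = 0.42459 mol → 0.42459 mol Ca, 0.42459 mol O.
SiO2: 51.69/60.083 = 0.86031 mol → 0.86031 mol Si, 1.72062 mol O.
Total oxygen = 2.57036 mol. Normalization factor = 6/2.57036 = 2.33430.
Fe per 6 O = 0.22939 × 2.33430 = 0.535.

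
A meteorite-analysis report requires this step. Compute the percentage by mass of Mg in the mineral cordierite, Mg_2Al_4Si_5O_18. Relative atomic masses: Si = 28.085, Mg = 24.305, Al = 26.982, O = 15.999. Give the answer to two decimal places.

8.31 mass %

Molar mass of Mg_2Al_4Si_5O_18: 2×24.305 + 4×26.982 + 5×28.085 + 18×15.999 = 584.945 g/mol.
Mass of Mg per formula unit: 2 × 24.305 = 48.610 g.
Weight fraction Mg = 48.610 / 584.945 = 0.0831.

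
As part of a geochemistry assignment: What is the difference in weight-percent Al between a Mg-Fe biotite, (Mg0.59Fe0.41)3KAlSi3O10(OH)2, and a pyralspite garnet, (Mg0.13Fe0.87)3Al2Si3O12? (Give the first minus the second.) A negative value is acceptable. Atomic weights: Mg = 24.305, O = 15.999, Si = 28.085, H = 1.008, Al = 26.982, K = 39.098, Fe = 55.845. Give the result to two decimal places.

-5.20 percentage points

First mineral: 26.982 g Al in 456.048 g formula = 5.92 wt% Al.
Second mineral: 53.964 g Al in 485.441 g formula = 11.12 wt% Al.
5.92% − 11.12% gives a difference of -5.20 percentage points.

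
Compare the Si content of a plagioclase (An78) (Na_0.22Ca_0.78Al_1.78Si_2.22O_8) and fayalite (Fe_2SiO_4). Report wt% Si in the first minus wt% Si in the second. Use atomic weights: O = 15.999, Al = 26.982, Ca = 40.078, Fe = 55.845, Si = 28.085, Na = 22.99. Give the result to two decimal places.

8.92 percentage points

Si in Na_0.22Ca_0.78Al_1.78Si_2.22O_8: molar mass 274.687 g/mol; 2.22×28.085 = 62.349 g → 22.70 wt%.
Si in Fe_2SiO_4: molar mass 203.771 g/mol; 1×28.085 = 28.085 g → 13.78 wt%.
Difference = 22.70 − 13.78 = 8.92 percentage points.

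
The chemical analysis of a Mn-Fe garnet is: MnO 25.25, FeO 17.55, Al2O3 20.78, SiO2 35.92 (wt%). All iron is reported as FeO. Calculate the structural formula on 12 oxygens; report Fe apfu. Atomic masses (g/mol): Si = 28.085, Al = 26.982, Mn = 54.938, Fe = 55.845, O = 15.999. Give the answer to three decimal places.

1.218 Fe apfu

25.25 wt% MnO ÷ 70.937 g/mol = 0.35595 mol, giving 0.35595 Mn and 0.35595 O.
17.55 wt% FeO ÷ 71.844 g/mol = 0.24428 mol, giving 0.24428 Fe and 0.24428 O.
20.78 wt% Al2O3 ÷ 101.961 g/mol = 0.20380 mol, giving 0.40760 Al and 0.61140 O.
35.92 wt% SiO2 ÷ 60.083 g/mol = 0.59784 mol, giving 0.59784 Si and 1.19568 O.
Oxygen sums to 2.40731; scaling by 12/2.40731 = 4.98482 puts the formula on 12 O.
Fe: 0.24428 × 4.98482 = 1.218 atoms per formula unit.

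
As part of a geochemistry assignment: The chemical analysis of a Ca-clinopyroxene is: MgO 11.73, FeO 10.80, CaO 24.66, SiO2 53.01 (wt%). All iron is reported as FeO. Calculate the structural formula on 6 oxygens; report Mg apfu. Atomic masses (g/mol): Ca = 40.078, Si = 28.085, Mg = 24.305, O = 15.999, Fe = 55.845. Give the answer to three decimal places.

0.660 Mg apfu

11.73 wt% MgO ÷ 40.304 g/mol = 0.29104 mol, giving 0.29104 Mg and 0.29104 O.
10.80 wt% FeO ÷ 71.844 g/mol = 0.15033 mol, giving 0.15033 Fe and 0.15033 O.
24.66 wt% CaO ÷ 56.077 g/mol = 0.43975 mol, giving 0.43975 Ca and 0.43975 O.
53.01 wt% SiO2 ÷ 60.083 g/mol = 0.88228 mol, giving 0.88228 Si and 1.76456 O.
Oxygen sums to 2.64568; scaling by 6/2.64568 = 2.26785 puts the formula on 6 O.
Mg: 0.29104 × 2.26785 = 0.660 atoms per formula unit.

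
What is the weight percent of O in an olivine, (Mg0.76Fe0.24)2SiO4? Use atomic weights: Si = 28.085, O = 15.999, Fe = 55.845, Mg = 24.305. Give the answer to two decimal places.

M((Mg0.76Fe0.24)2SiO4) = 155.830 g/mol.
O contributes 4 × 15.999 = 63.996 g per mole.
63.996/155.830 = 0.4107 → 41.07%.

41.07 weight percent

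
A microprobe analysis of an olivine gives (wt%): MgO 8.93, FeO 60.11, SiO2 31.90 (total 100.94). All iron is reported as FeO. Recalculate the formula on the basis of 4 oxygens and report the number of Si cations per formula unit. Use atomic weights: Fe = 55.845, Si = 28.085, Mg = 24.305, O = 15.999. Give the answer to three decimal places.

1.002 Si apfu

MgO (M=40.304): mol = 0.22157; Mg = 0.22157, O = 0.22157.
FeO (M=71.844): mol = 0.83667; Fe = 0.83667, O = 0.83667.
SiO2 (M=60.083): mol = 0.53093; Si = 0.53093, O = 1.06186.
ΣO = 2.12010; factor = 4/ΣO = 1.88670.
Si apfu = 0.53093 × 1.88670 = 1.002.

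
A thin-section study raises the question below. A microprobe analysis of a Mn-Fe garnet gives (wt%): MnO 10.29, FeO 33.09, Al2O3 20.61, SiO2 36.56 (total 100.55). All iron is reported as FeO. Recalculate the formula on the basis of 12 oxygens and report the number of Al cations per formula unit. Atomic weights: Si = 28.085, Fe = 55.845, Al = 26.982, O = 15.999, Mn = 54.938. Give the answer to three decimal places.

1.997 Al apfu

10.29 wt% MnO ÷ 70.937 g/mol = 0.14506 mol, giving 0.14506 Mn and 0.14506 O.
33.09 wt% FeO ÷ 71.844 g/mol = 0.46058 mol, giving 0.46058 Fe and 0.46058 O.
20.61 wt% Al2O3 ÷ 101.961 g/mol = 0.20214 mol, giving 0.40428 Al and 0.60642 O.
36.56 wt% SiO2 ÷ 60.083 g/mol = 0.60849 mol, giving 0.60849 Si and 1.21698 O.
Oxygen sums to 2.42904; scaling by 12/2.42904 = 4.94022 puts the formula on 12 O.
Al: 0.40428 × 4.94022 = 1.997 atoms per formula unit.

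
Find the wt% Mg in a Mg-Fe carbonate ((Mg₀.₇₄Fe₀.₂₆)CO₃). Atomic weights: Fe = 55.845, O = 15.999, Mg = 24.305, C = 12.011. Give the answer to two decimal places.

Formula mass = 0.74×24.305 + 0.26×55.845 + 1×12.011 + 3×15.999 = 92.513 g/mol, of which 17.986 g is Mg.
So Mg makes up 17.986/92.513 = 0.1944 of the mass, i.e. 19.44%.

19.44 wt%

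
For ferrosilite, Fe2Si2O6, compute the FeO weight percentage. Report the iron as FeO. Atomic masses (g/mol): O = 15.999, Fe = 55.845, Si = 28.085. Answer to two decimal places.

54.46 wt%

Formula mass = 263.854 g/mol.
2 Fe → 2.0000 mol FeO per formula unit; M(FeO) = 71.844, so FeO mass = 143.688 g.
143.688/263.854 × 100 = 54.46 wt%.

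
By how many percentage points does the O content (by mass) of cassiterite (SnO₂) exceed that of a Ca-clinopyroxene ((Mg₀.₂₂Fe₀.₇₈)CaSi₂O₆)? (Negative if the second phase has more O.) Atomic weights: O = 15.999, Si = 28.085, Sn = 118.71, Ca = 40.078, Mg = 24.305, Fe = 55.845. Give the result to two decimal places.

-18.58 percentage points

M(SnO₂) = 150.708 g/mol, so wt% O = 31.998/150.708 × 100 = 21.23%.
M((Mg₀.₂₂Fe₀.₇₈)CaSi₂O₆) = 241.148 g/mol, so wt% O = 95.994/241.148 × 100 = 39.81%.
21.23 − 39.81 = -18.58 pp.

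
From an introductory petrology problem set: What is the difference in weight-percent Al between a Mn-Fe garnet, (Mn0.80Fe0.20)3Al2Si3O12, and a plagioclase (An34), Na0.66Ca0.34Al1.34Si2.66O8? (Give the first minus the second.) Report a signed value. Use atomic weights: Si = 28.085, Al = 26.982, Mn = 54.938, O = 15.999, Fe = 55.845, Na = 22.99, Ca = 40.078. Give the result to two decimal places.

M((Mn0.80Fe0.20)3Al2Si3O12) = 495.565 g/mol, so wt% Al = 53.964/495.565 × 100 = 10.89%.
M(Na0.66Ca0.34Al1.34Si2.66O8) = 267.654 g/mol, so wt% Al = 36.156/267.654 × 100 = 13.51%.
10.89 − 13.51 = -2.62 pp.

-2.62 percentage points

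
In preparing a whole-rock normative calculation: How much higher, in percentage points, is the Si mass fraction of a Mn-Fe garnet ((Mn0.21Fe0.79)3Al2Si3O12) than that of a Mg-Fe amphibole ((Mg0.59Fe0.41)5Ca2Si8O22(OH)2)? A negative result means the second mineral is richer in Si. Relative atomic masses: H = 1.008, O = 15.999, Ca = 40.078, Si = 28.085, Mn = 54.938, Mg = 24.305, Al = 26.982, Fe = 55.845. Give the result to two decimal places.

Si in (Mn0.21Fe0.79)3Al2Si3O12: molar mass 497.171 g/mol; 3×28.085 = 84.255 g → 16.95 wt%.
Si in (Mg0.59Fe0.41)5Ca2Si8O22(OH)2: molar mass 877.010 g/mol; 8×28.085 = 224.680 g → 25.62 wt%.
Difference = 16.95 − 25.62 = -8.67 percentage points.

-8.67 percentage points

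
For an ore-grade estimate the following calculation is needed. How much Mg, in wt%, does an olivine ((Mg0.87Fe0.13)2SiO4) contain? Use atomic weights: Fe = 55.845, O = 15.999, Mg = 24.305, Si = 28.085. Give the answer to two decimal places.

28.40 wt%

M((Mg0.87Fe0.13)2SiO4) = 148.891 g/mol.
Mg contributes 1.74 × 24.305 = 42.291 g per mole.
42.291/148.891 = 0.2840 → 28.40%.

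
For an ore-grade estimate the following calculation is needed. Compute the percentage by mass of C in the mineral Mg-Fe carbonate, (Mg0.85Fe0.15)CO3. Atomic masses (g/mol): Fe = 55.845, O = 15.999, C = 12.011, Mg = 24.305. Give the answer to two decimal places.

Molar mass of (Mg0.85Fe0.15)CO3: 0.85·24.305 + 0.15·55.845 + 1·12.011 + 3·15.999 = 89.044 g/mol.
Mass of C per formula unit: 1 × 12.011 = 12.011 g.
Weight fraction C = 12.011 / 89.044 = 0.1349.

13.49 mass %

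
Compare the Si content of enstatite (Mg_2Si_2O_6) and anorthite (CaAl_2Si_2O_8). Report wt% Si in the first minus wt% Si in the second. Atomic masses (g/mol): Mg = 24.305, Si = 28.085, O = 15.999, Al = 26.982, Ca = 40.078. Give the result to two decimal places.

Si in Mg_2Si_2O_6: molar mass 200.774 g/mol; 2×28.085 = 56.170 g → 27.98 wt%.
Si in CaAl_2Si_2O_8: molar mass 278.204 g/mol; 2×28.085 = 56.170 g → 20.19 wt%.
Difference = 27.98 − 20.19 = 7.79 percentage points.

7.79 percentage points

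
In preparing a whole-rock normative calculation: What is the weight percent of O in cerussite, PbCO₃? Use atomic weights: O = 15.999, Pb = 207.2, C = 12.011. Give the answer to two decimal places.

17.96 wt%

M(PbCO₃) = 267.208 g/mol.
O contributes 3 × 15.999 = 47.997 g per mole.
47.997/267.208 = 0.1796 → 17.96%.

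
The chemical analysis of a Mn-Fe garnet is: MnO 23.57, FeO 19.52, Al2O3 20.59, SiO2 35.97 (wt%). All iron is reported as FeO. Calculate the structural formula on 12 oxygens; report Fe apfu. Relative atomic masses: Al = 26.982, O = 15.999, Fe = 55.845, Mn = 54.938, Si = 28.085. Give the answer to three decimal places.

MnO: 23.57/70.937 = 0.33227 mol → 0.33227 mol Mn, 0.33227 mol O.
FeO: 19.52/71.844 = 0.27170 mol → 0.27170 mol Fe, 0.27170 mol O.
Al2O3: 20.59/101.961 = 0.20194 mol → 0.40388 mol Al, 0.60582 mol O.
SiO2: 35.97/60.083 = 0.59867 mol → 0.59867 mol Si, 1.19734 mol O.
Total oxygen = 2.40713 mol. Normalization factor = 12/2.40713 = 4.98519.
Fe per 12 O = 0.27170 × 4.98519 = 1.354.

1.354 Fe apfu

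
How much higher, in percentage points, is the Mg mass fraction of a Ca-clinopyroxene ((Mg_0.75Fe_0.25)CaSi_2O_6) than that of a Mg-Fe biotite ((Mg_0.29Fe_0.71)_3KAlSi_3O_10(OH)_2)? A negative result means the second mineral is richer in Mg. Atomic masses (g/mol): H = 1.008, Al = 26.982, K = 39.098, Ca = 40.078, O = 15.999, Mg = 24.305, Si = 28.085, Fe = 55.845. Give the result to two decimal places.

M((Mg_0.75Fe_0.25)CaSi_2O_6) = 224.432 g/mol, so wt% Mg = 18.229/224.432 × 100 = 8.12%.
M((Mg_0.29Fe_0.71)_3KAlSi_3O_10(OH)_2) = 484.434 g/mol, so wt% Mg = 21.145/484.434 × 100 = 4.36%.
8.12 − 4.36 = 3.76 pp.

3.76 percentage points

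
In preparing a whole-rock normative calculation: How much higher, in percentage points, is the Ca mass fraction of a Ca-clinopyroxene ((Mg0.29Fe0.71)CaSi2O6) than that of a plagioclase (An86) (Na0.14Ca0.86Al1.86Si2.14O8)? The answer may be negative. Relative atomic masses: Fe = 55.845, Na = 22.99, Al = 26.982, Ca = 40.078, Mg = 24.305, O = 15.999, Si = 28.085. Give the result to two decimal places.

4.28 percentage points

M((Mg0.29Fe0.71)CaSi2O6) = 238.940 g/mol, so wt% Ca = 40.078/238.940 × 100 = 16.77%.
M(Na0.14Ca0.86Al1.86Si2.14O8) = 275.966 g/mol, so wt% Ca = 34.467/275.966 × 100 = 12.49%.
16.77 − 12.49 = 4.28 pp.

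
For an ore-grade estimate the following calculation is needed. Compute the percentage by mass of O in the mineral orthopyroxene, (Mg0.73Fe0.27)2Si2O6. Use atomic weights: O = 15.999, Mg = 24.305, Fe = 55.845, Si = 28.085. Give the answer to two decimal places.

M((Mg0.73Fe0.27)2Si2O6) = 217.806 g/mol.
O contributes 6 × 15.999 = 95.994 g per mole.
95.994/217.806 = 0.4407 → 44.07%.

44.07 wt%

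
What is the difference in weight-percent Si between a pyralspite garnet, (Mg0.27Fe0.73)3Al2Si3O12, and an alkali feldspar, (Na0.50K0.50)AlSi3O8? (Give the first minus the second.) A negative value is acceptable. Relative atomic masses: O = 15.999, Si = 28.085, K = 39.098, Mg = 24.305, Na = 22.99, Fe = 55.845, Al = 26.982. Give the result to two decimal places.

-13.33 percentage points

M((Mg0.27Fe0.73)3Al2Si3O12) = 472.195 g/mol, so wt% Si = 84.255/472.195 × 100 = 17.84%.
M((Na0.50K0.50)AlSi3O8) = 270.273 g/mol, so wt% Si = 84.255/270.273 × 100 = 31.17%.
17.84 − 31.17 = -13.33 pp.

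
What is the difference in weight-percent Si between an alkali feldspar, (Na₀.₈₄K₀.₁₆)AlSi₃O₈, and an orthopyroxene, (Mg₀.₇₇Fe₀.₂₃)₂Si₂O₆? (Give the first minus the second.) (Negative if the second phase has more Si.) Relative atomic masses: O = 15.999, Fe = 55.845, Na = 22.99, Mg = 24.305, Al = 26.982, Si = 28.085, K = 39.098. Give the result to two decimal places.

Si in (Na₀.₈₄K₀.₁₆)AlSi₃O₈: molar mass 264.796 g/mol; 3×28.085 = 84.255 g → 31.82 wt%.
Si in (Mg₀.₇₇Fe₀.₂₃)₂Si₂O₆: molar mass 215.282 g/mol; 2×28.085 = 56.170 g → 26.09 wt%.
Difference = 31.82 − 26.09 = 5.73 percentage points.

5.73 percentage points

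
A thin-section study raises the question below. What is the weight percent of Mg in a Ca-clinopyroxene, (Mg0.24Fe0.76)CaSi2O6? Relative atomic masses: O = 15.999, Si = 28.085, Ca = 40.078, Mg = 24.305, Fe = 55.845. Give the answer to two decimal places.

2.43 weight percent

M((Mg0.24Fe0.76)CaSi2O6) = 240.517 g/mol.
Mg contributes 0.24 × 24.305 = 5.833 g per mole.
5.833/240.517 = 0.0243 → 2.43%.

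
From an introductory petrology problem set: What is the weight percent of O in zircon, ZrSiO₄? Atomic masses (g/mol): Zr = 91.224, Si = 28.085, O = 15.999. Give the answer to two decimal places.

34.91 mass %

M(ZrSiO₄) = 183.305 g/mol.
O contributes 4 × 15.999 = 63.996 g per mole.
63.996/183.305 = 0.3491 → 34.91%.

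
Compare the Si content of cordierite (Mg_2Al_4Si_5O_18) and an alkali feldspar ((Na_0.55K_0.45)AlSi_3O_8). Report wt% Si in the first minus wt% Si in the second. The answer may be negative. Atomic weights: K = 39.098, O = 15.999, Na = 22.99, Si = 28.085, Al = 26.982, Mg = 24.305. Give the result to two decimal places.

-7.26 percentage points

M(Mg_2Al_4Si_5O_18) = 584.945 g/mol, so wt% Si = 140.425/584.945 × 100 = 24.01%.
M((Na_0.55K_0.45)AlSi_3O_8) = 269.468 g/mol, so wt% Si = 84.255/269.468 × 100 = 31.27%.
24.01 − 31.27 = -7.26 pp.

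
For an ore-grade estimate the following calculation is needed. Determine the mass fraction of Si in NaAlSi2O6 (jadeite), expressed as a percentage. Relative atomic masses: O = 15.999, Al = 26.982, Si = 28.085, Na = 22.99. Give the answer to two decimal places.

27.79 wt%

Molar mass of NaAlSi2O6: 1*22.99 + 1*26.982 + 2*28.085 + 6*15.999 = 202.136 g/mol.
Mass of Si per formula unit: 2 × 28.085 = 56.170 g.
Weight fraction Si = 56.170 / 202.136 = 0.2779.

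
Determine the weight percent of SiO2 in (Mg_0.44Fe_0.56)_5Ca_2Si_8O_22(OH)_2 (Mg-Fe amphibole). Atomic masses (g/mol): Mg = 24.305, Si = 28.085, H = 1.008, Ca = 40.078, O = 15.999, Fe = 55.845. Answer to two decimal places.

53.37 wt%

Molar mass of (Mg_0.44Fe_0.56)_5Ca_2Si_8O_22(OH)_2 = 2.20*24.305 + 2.80*55.845 + 2*40.078 + 8*28.085 + 24*15.999 + 2*1.008 = 900.665 g/mol.
Each formula unit contains 8 Si, equivalent to 8/1 = 8.0000 mol SiO2.
M(SiO2) = 1×28.085 + 2×15.999 = 60.083 g/mol.
Mass of SiO2 per formula unit = 8.0000 × 60.083 = 480.664 g.
SiO2 wt% = 480.664 / 900.665 × 100 = 53.37%.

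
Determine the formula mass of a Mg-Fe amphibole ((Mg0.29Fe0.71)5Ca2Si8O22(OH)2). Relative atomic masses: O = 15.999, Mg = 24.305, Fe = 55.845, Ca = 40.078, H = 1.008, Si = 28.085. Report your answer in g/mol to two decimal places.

924.32 g/mol

The formula mass is the sum 1.45(24.305) + 3.55(55.845) + 2(40.078) + 8(28.085) + 24(15.999) + 2(1.008).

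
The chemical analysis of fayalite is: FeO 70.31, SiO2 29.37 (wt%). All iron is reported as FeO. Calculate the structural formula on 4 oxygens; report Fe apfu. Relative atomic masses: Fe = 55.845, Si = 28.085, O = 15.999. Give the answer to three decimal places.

FeO: 70.31/71.844 = 0.97865 mol → 0.97865 mol Fe, 0.97865 mol O.
SiO2: 29.37/60.083 = 0.48882 mol → 0.48882 mol Si, 0.97764 mol O.
Total oxygen = 1.95629 mol. Normalization factor = 4/1.95629 = 2.04469.
Fe per 4 O = 0.97865 × 2.04469 = 2.001.

2.001 Fe apfu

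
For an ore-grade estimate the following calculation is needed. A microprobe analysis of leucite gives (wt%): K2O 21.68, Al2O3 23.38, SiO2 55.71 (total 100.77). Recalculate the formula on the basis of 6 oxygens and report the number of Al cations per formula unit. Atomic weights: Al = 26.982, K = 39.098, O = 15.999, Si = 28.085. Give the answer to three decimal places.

21.68 wt% K2O ÷ 94.195 g/mol = 0.23016 mol, giving 0.46032 K and 0.23016 O.
23.38 wt% Al2O3 ÷ 101.961 g/mol = 0.22930 mol, giving 0.45860 Al and 0.68790 O.
55.71 wt% SiO2 ÷ 60.083 g/mol = 0.92722 mol, giving 0.92722 Si and 1.85444 O.
Oxygen sums to 2.77250; scaling by 6/2.77250 = 2.16411 puts the formula on 6 O.
Al: 0.45860 × 2.16411 = 0.992 atoms per formula unit.

0.992 Al apfu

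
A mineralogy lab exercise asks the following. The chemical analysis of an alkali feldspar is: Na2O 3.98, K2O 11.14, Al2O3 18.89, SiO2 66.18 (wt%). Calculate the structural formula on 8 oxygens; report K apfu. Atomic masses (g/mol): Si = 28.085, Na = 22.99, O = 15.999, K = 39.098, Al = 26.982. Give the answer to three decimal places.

0.643 K apfu

3.98 wt% Na2O ÷ 61.979 g/mol = 0.06422 mol, giving 0.12844 Na and 0.06422 O.
11.14 wt% K2O ÷ 94.195 g/mol = 0.11827 mol, giving 0.23654 K and 0.11827 O.
18.89 wt% Al2O3 ÷ 101.961 g/mol = 0.18527 mol, giving 0.37054 Al and 0.55581 O.
66.18 wt% SiO2 ÷ 60.083 g/mol = 1.10148 mol, giving 1.10148 Si and 2.20296 O.
Oxygen sums to 2.94126; scaling by 8/2.94126 = 2.71992 puts the formula on 8 O.
K: 0.23654 × 2.71992 = 0.643 atoms per formula unit.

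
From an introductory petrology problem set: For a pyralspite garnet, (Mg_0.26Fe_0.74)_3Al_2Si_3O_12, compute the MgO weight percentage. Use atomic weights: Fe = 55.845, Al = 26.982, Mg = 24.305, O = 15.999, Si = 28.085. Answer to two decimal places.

6.64 wt%

Formula mass = 473.141 g/mol.
0.78 Mg → 0.7800 mol MgO per formula unit; M(MgO) = 40.304, so MgO mass = 31.437 g.
31.437/473.141 × 100 = 6.64 wt%.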